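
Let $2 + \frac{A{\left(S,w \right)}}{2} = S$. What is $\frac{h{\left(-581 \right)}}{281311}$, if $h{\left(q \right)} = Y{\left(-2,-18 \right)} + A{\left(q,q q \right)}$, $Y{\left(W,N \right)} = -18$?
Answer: $- \frac{32}{7603} \approx -0.0042089$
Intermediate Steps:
$A{\left(S,w \right)} = -4 + 2 S$
$h{\left(q \right)} = -22 + 2 q$ ($h{\left(q \right)} = -18 + \left(-4 + 2 q\right) = -22 + 2 q$)
$\frac{h{\left(-581 \right)}}{281311} = \frac{-22 + 2 \left(-581\right)}{281311} = \left(-22 - 1162\right) \frac{1}{281311} = \left(-1184\right) \frac{1}{281311} = - \frac{32}{7603}$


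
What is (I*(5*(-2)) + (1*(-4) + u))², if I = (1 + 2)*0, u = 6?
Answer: 4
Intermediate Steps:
I = 0 (I = 3*0 = 0)
(I*(5*(-2)) + (1*(-4) + u))² = (0*(5*(-2)) + (1*(-4) + 6))² = (0*(-10) + (-4 + 6))² = (0 + 2)² = 2² = 4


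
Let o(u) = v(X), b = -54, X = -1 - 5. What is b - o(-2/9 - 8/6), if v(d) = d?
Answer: -48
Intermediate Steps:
X = -6
o(u) = -6
b - o(-2/9 - 8/6) = -54 - 1*(-6) = -54 + 6 = -48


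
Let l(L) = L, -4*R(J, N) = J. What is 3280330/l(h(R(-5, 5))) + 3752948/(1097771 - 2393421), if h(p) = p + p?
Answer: 850030036426/647825 ≈ 1.3121e+6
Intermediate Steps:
R(J, N) = -J/4
h(p) = 2*p
3280330/l(h(R(-5, 5))) + 3752948/(1097771 - 2393421) = 3280330/((2*(-¼*(-5)))) + 3752948/(1097771 - 2393421) = 3280330/((2*(5/4))) + 3752948/(-1295650) = 3280330/(5/2) + 3752948*(-1/1295650) = 3280330*(⅖) - 1876474/647825 = 1312132 - 1876474/647825 = 850030036426/647825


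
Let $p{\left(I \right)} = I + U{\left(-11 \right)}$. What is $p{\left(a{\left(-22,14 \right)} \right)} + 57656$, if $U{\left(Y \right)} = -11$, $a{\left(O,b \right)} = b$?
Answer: $57659$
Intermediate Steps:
$p{\left(I \right)} = -11 + I$ ($p{\left(I \right)} = I - 11 = -11 + I$)
$p{\left(a{\left(-22,14 \right)} \right)} + 57656 = \left(-11 + 14\right) + 57656 = 3 + 57656 = 57659$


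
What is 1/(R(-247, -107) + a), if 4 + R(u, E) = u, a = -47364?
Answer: -1/47615 ≈ -2.1002e-5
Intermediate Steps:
R(u, E) = -4 + u
1/(R(-247, -107) + a) = 1/((-4 - 247) - 47364) = 1/(-251 - 47364) = 1/(-47615) = -1/47615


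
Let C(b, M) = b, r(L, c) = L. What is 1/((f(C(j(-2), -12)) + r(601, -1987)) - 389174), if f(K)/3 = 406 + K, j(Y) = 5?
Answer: -1/387340 ≈ -2.5817e-6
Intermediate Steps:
f(K) = 1218 + 3*K (f(K) = 3*(406 + K) = 1218 + 3*K)
1/((f(C(j(-2), -12)) + r(601, -1987)) - 389174) = 1/(((1218 + 3*5) + 601) - 389174) = 1/(((1218 + 15) + 601) - 389174) = 1/((1233 + 601) - 389174) = 1/(1834 - 389174) = 1/(-387340) = -1/387340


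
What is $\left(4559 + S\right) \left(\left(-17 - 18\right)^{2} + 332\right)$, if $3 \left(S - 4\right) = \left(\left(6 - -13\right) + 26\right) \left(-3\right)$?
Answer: $7034526$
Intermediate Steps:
$S = -41$ ($S = 4 + \frac{\left(\left(6 - -13\right) + 26\right) \left(-3\right)}{3} = 4 + \frac{\left(\left(6 + 13\right) + 26\right) \left(-3\right)}{3} = 4 + \frac{\left(19 + 26\right) \left(-3\right)}{3} = 4 + \frac{45 \left(-3\right)}{3} = 4 + \frac{1}{3} \left(-135\right) = 4 - 45 = -41$)
$\left(4559 + S\right) \left(\left(-17 - 18\right)^{2} + 332\right) = \left(4559 - 41\right) \left(\left(-17 - 18\right)^{2} + 332\right) = 4518 \left(\left(-35\right)^{2} + 332\right) = 4518 \left(1225 + 332\right) = 4518 \cdot 1557 = 7034526$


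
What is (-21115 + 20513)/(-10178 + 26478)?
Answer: -301/8150 ≈ -0.036933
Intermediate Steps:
(-21115 + 20513)/(-10178 + 26478) = -602/16300 = -602*1/16300 = -301/8150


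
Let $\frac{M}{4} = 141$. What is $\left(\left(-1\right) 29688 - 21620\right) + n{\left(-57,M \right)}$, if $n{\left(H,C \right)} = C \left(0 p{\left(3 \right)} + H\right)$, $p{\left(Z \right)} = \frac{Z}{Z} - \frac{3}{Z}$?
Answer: $-83456$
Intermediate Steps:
$M = 564$ ($M = 4 \cdot 141 = 564$)
$p{\left(Z \right)} = 1 - \frac{3}{Z}$
$n{\left(H,C \right)} = C H$ ($n{\left(H,C \right)} = C \left(0 \frac{-3 + 3}{3} + H\right) = C \left(0 \cdot \frac{1}{3} \cdot 0 + H\right) = C \left(0 \cdot 0 + H\right) = C \left(0 + H\right) = C H$)
$\left(\left(-1\right) 29688 - 21620\right) + n{\left(-57,M \right)} = \left(\left(-1\right) 29688 - 21620\right) + 564 \left(-57\right) = \left(-29688 - 21620\right) - 32148 = -51308 - 32148 = -83456$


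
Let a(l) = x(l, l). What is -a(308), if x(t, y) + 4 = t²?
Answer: -94860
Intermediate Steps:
x(t, y) = -4 + t²
a(l) = -4 + l²
-a(308) = -(-4 + 308²) = -(-4 + 94864) = -1*94860 = -94860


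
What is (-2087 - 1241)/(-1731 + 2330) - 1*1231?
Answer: -740697/599 ≈ -1236.6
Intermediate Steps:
(-2087 - 1241)/(-1731 + 2330) - 1*1231 = -3328/599 - 1231 = -740697/599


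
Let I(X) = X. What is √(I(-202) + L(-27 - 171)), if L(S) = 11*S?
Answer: 2*I*√595 ≈ 48.785*I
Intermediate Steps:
√(I(-202) + L(-27 - 171)) = √(-202 + 11*(-27 - 171)) = √(-202 + 11*(-198)) = √(-202 - 2178) = √(-2380) = 2*I*√595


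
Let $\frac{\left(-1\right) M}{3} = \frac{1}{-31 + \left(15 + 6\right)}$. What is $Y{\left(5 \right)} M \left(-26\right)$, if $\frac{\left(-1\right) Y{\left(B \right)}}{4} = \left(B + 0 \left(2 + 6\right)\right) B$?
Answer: $780$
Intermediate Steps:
$Y{\left(B \right)} = - 4 B^{2}$ ($Y{\left(B \right)} = - 4 \left(B + 0 \left(2 + 6\right)\right) B = - 4 \left(B + 0 \cdot 8\right) B = - 4 \left(B + 0\right) B = - 4 B B = - 4 B^{2}$)
$M = \frac{3}{10}$ ($M = - \frac{3}{-31 + \left(15 + 6\right)} = - \frac{3}{-31 + 21} = - \frac{3}{-10} = \left(-3\right) \left(- \frac{1}{10}\right) = \frac{3}{10} \approx 0.3$)
$Y{\left(5 \right)} M \left(-26\right) = - 4 \cdot 5^{2} \cdot \frac{3}{10} \left(-26\right) = \left(-4\right) 25 \cdot \frac{3}{10} \left(-26\right) = \left(-100\right) \frac{3}{10} \left(-26\right) = \left(-30\right) \left(-26\right) = 780$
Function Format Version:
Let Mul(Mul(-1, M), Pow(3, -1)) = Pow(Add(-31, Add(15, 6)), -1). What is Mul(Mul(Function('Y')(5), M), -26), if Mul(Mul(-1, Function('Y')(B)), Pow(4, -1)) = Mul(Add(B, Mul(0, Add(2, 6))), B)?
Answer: 780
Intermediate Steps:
Function('Y')(B) = Mul(-4, Pow(B, 2)) (Function('Y')(B) = Mul(-4, Mul(Add(B, Mul(0, Add(2, 6))), B)) = Mul(-4, Mul(Add(B, Mul(0, 8)), B)) = Mul(-4, Mul(Add(B, 0), B)) = Mul(-4, Mul(B, B)) = Mul(-4, Pow(B, 2)))
M = Rational(3, 10) (M = Mul(-3, Pow(Add(-31, Add(15, 6)), -1)) = Mul(-3, Pow(Add(-31, 21), -1)) = Mul(-3, Pow(-10, -1)) = Mul(-3, Rational(-1, 10)) = Rational(3, 10) ≈ 0.30000)
Mul(Mul(Function('Y')(5), M), -26) = Mul(Mul(Mul(-4, Pow(5, 2)), Rational(3, 10)), -26) = Mul(Mul(Mul(-4, 25), Rational(3, 10)), -26) = Mul(Mul(-100, Rational(3, 10)), -26) = Mul(-30, -26) = 780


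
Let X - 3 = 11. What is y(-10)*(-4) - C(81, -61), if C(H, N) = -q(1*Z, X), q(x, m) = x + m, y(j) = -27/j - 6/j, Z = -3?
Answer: -11/5 ≈ -2.2000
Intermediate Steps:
y(j) = -33/j
X = 14 (X = 3 + 11 = 14)
q(x, m) = m + x
C(H, N) = -11 (C(H, N) = -(14 + 1*(-3)) = -(14 - 3) = -1*11 = -11)
y(-10)*(-4) - C(81, -61) = -33/(-10)*(-4) - 1*(-11) = -33*(-⅒)*(-4) + 11 = (33/10)*(-4) + 11 = -66/5 + 11 = -11/5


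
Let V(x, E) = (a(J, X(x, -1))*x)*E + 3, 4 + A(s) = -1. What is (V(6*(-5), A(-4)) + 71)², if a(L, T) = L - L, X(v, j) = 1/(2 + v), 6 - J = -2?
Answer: 5476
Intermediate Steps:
J = 8 (J = 6 - 1*(-2) = 6 + 2 = 8)
a(L, T) = 0
A(s) = -5 (A(s) = -4 - 1 = -5)
V(x, E) = 3 (V(x, E) = (0*x)*E + 3 = 0*E + 3 = 0 + 3 = 3)
(V(6*(-5), A(-4)) + 71)² = (3 + 71)² = 74² = 5476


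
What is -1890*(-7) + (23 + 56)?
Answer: 13309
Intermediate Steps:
-1890*(-7) + (23 + 56) = -135*(-98) + 79 = 13230 + 79 = 13309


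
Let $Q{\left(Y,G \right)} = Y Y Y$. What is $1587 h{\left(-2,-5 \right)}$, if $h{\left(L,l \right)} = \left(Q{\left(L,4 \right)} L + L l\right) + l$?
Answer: $33327$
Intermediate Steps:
$Q{\left(Y,G \right)} = Y^{3}$ ($Q{\left(Y,G \right)} = Y^{2} Y = Y^{3}$)
$h{\left(L,l \right)} = l + L^{4} + L l$ ($h{\left(L,l \right)} = \left(L^{3} L + L l\right) + l = \left(L^{4} + L l\right) + l = l + L^{4} + L l$)
$1587 h{\left(-2,-5 \right)} = 1587 \left(-5 + \left(-2\right)^{4} - -10\right) = 1587 \left(-5 + 16 + 10\right) = 1587 \cdot 21 = 33327$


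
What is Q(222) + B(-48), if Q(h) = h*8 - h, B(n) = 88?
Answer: 1642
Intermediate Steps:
Q(h) = 7*h (Q(h) = 8*h - h = 7*h)
Q(222) + B(-48) = 7*222 + 88 = 1554 + 88 = 1642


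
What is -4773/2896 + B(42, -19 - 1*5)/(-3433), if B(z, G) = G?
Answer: -16316205/9941968 ≈ -1.6411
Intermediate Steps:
-4773/2896 + B(42, -19 - 1*5)/(-3433) = -4773/2896 + (-19 - 1*5)/(-3433) = -4773*1/2896 + (-19 - 5)*(-1/3433) = -4773/2896 - 24*(-1/3433) = -4773/2896 + 24/3433 = -16316205/9941968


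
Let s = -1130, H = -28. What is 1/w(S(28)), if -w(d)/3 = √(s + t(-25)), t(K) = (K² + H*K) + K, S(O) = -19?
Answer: -√170/510 ≈ -0.025566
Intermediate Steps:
t(K) = K² - 27*K (t(K) = (K² - 28*K) + K = K² - 27*K)
w(d) = -3*√170 (w(d) = -3*√(-1130 - 25*(-27 - 25)) = -3*√(-1130 - 25*(-52)) = -3*√(-1130 + 1300) = -3*√170)
1/w(S(28)) = 1/(-3*√170) = -√170/510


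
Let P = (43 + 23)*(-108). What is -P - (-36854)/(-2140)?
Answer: 7608533/1070 ≈ 7110.8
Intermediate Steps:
P = -7128 (P = 66*(-108) = -7128)
-P - (-36854)/(-2140) = -1*(-7128) - (-36854)/(-2140) = 7128 - (-36854)*(-1)/2140 = 7128 - 1*18427/1070 = 7128 - 18427/1070 = 7608533/1070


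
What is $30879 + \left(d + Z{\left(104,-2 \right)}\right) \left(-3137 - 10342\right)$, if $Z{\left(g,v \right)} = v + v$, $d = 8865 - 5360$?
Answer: $-47159100$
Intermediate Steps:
$d = 3505$ ($d = 8865 - 5360 = 3505$)
$Z{\left(g,v \right)} = 2 v$
$30879 + \left(d + Z{\left(104,-2 \right)}\right) \left(-3137 - 10342\right) = 30879 + \left(3505 + 2 \left(-2\right)\right) \left(-3137 - 10342\right) = 30879 + \left(3505 - 4\right) \left(-13479\right) = 30879 + 3501 \left(-13479\right) = 30879 - 47189979 = -47159100$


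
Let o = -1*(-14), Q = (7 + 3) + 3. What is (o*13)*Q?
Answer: 2366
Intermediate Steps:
Q = 13 (Q = 10 + 3 = 13)
o = 14
(o*13)*Q = (14*13)*13 = 182*13 = 2366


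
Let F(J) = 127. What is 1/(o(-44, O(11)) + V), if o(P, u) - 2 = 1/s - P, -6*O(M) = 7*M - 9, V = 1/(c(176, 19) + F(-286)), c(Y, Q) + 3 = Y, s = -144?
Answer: 3600/165587 ≈ 0.021741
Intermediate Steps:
c(Y, Q) = -3 + Y
V = 1/300 (V = 1/((-3 + 176) + 127) = 1/(173 + 127) = 1/300 ≈ 0.0033333)
O(M) = 3/2 - 7*M/6 (O(M) = -(7*M - 9)/6 = -(-9 + 7*M)/6 = 3/2 - 7*M/6)
o(P, u) = 287/144 - P (o(P, u) = 2 + (1/(-144) - P) = 2 + (-1/144 - P) = 287/144 - P)
1/(o(-44, O(11)) + V) = 1/((287/144 - 1*(-44)) + 1/300) = 1/((287/144 + 44) + 1/300) = 1/(6623/144 + 1/300) = 1/(165587/3600) = 3600/165587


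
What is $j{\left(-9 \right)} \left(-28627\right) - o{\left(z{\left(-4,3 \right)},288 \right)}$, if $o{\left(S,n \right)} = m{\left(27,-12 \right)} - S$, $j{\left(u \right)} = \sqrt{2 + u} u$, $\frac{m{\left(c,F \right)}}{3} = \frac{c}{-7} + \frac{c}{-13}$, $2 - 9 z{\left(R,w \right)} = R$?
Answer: $\frac{5042}{273} + 257643 i \sqrt{7} \approx 18.469 + 6.8166 \cdot 10^{5} i$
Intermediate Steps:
$z{\left(R,w \right)} = \frac{2}{9} - \frac{R}{9}$
$m{\left(c,F \right)} = - \frac{60 c}{91}$ ($m{\left(c,F \right)} = 3 \left(\frac{c}{-7} + \frac{c}{-13}\right) = 3 \left(c \left(- \frac{1}{7}\right) + c \left(- \frac{1}{13}\right)\right) = 3 \left(- \frac{c}{7} - \frac{c}{13}\right) = 3 \left(- \frac{20 c}{91}\right) = - \frac{60 c}{91}$)
$j{\left(u \right)} = u \sqrt{2 + u}$
$o{\left(S,n \right)} = - \frac{1620}{91} - S$ ($o{\left(S,n \right)} = \left(- \frac{60}{91}\right) 27 - S = - \frac{1620}{91} - S$)
$j{\left(-9 \right)} \left(-28627\right) - o{\left(z{\left(-4,3 \right)},288 \right)} = - 9 \sqrt{2 - 9} \left(-28627\right) - \left(- \frac{1620}{91} - \left(\frac{2}{9} - - \frac{4}{9}\right)\right) = - 9 \sqrt{-7} \left(-28627\right) - \left(- \frac{1620}{91} - \left(\frac{2}{9} + \frac{4}{9}\right)\right) = - 9 i \sqrt{7} \left(-28627\right) - \left(- \frac{1620}{91} - \frac{2}{3}\right) = 257643 i \sqrt{7} - - \frac{5042}{273} = 257643 i \sqrt{7} + \frac{5042}{273} = \frac{5042}{273} + 257643 i \sqrt{7}$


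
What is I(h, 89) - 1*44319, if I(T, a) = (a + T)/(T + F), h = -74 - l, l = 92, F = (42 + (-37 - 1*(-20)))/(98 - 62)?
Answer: -23976327/541 ≈ -44319.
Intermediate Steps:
F = 25/36 (F = (42 + (-37 + 20))/36 = (42 - 17)*(1/36) = 25*(1/36) = 25/36 ≈ 0.69444)
h = -166 (h = -74 - 1*92 = -74 - 92 = -166)
I(T, a) = (T + a)/(25/36 + T) (I(T, a) = (a + T)/(T + 25/36) = (T + a)/(25/36 + T))
I(h, 89) - 1*44319 = 36*(-166 + 89)/(25 + 36*(-166)) - 1*44319 = 36*(-77)/(25 - 5976) - 44319 = 36*(-77)/(-5951) - 44319 = 36*(-1/5951)*(-77) - 44319 = 252/541 - 44319 = -23976327/541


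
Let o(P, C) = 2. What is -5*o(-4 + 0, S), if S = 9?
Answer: -10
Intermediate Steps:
-5*o(-4 + 0, S) = -5*2 = -10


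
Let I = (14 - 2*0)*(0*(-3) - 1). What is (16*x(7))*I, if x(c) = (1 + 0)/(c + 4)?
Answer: -224/11 ≈ -20.364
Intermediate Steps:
x(c) = 1/(4 + c)
I = -14 (I = (14 + 0)*(0 - 1) = 14*(-1) = -14)
(16*x(7))*I = (16/(4 + 7))*(-14) = (16/11)*(-14) = -224/11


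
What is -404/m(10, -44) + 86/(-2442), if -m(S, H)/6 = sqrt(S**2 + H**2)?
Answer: -43/1221 + 101*sqrt(509)/1527 ≈ 1.4570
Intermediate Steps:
m(S, H) = -6*sqrt(H**2 + S**2) (m(S, H) = -6*sqrt(S**2 + H**2) = -6*sqrt(H**2 + S**2))
-404/m(10, -44) + 86/(-2442) = -404*(-1/(6*sqrt((-44)**2 + 10**2))) + 86/(-2442) = -404*(-1/(6*sqrt(1936 + 100))) + 86*(-1/2442) = -404*(-sqrt(509)/6108) - 43/1221 = -(-101)*sqrt(509)/1527 - 43/1221 = 101*sqrt(509)/1527 - 43/1221 = -43/1221 + 101*sqrt(509)/1527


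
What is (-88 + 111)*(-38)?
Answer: -874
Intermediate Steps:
(-88 + 111)*(-38) = 23*(-38) = -874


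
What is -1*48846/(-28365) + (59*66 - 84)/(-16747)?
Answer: 236651104/158342885 ≈ 1.4945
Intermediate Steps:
-1*48846/(-28365) + (59*66 - 84)/(-16747) = -48846*(-1/28365) + (3894 - 84)*(-1/16747) = 16282/9455 + 3810*(-1/16747) = 16282/9455 - 3810/16747 = 236651104/158342885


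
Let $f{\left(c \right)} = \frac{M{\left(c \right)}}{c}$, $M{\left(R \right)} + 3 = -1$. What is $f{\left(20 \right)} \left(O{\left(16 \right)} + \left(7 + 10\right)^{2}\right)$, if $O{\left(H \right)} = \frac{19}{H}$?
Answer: $- \frac{4643}{80} \approx -58.037$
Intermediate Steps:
$M{\left(R \right)} = -4$ ($M{\left(R \right)} = -3 - 1 = -4$)
$f{\left(c \right)} = - \frac{4}{c}$
$f{\left(20 \right)} \left(O{\left(16 \right)} + \left(7 + 10\right)^{2}\right) = - \frac{4}{20} \left(\frac{19}{16} + \left(7 + 10\right)^{2}\right) = \left(-4\right) \frac{1}{20} \left(19 \cdot \frac{1}{16} + 17^{2}\right) = - \frac{\frac{19}{16} + 289}{5} = \left(- \frac{1}{5}\right) \frac{4643}{16} = - \frac{4643}{80}$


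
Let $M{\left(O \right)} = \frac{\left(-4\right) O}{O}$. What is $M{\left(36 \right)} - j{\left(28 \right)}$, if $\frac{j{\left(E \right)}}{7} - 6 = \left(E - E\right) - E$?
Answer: $150$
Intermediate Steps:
$M{\left(O \right)} = -4$
$j{\left(E \right)} = 42 - 7 E$ ($j{\left(E \right)} = 42 + 7 \left(\left(E - E\right) - E\right) = 42 + 7 \left(0 - E\right) = 42 + 7 \left(- E\right) = 42 - 7 E$)
$M{\left(36 \right)} - j{\left(28 \right)} = -4 - \left(42 - 196\right) = -4 - -154 = -4 + 154 = 150$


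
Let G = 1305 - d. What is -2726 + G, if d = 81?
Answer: -1502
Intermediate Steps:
G = 1224 (G = 1305 - 1*81 = 1305 - 81 = 1224)
-2726 + G = -2726 + 1224 = -1502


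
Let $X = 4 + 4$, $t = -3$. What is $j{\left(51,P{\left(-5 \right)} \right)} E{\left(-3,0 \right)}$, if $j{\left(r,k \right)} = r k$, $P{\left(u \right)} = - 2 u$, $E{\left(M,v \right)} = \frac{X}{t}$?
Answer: $-1360$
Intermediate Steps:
$X = 8$
$E{\left(M,v \right)} = - \frac{8}{3}$ ($E{\left(M,v \right)} = \frac{8}{-3} = 8 \left(- \frac{1}{3}\right) = - \frac{8}{3}$)
$j{\left(r,k \right)} = k r$
$j{\left(51,P{\left(-5 \right)} \right)} E{\left(-3,0 \right)} = \left(-2\right) \left(-5\right) 51 \left(- \frac{8}{3}\right) = 10 \cdot 51 \left(- \frac{8}{3}\right) = 510 \left(- \frac{8}{3}\right) = -1360$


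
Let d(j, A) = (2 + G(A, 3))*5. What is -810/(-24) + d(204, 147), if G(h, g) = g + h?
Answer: 3175/4 ≈ 793.75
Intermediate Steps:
d(j, A) = 25 + 5*A (d(j, A) = (2 + (3 + A))*5 = (5 + A)*5 = 25 + 5*A)
-810/(-24) + d(204, 147) = -810/(-24) + (25 + 5*147) = -810*(-1)/24 + (25 + 735) = -405*(-1/12) + 760 = 135/4 + 760 = 3175/4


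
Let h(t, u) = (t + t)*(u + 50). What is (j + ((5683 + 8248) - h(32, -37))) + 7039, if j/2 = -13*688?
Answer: 2250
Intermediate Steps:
h(t, u) = 2*t*(50 + u) (h(t, u) = (2*t)*(50 + u) = 2*t*(50 + u))
j = -17888 (j = 2*(-13*688) = 2*(-8944) = -17888)
(j + ((5683 + 8248) - h(32, -37))) + 7039 = (-17888 + ((5683 + 8248) - 2*32*(50 - 37))) + 7039 = (-17888 + (13931 - 2*32*13)) + 7039 = (-17888 + (13931 - 1*832)) + 7039 = (-17888 + (13931 - 832)) + 7039 = (-17888 + 13099) + 7039 = -4789 + 7039 = 2250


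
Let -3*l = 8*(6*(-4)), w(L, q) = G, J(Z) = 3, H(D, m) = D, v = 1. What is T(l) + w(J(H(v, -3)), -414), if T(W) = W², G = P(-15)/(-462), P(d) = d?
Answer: 630789/154 ≈ 4096.0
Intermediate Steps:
G = 5/154 (G = -15/(-462) = -15*(-1/462) = 5/154 ≈ 0.032468)
w(L, q) = 5/154
l = 64 (l = -8*6*(-4)/3 = -8*(-24)/3 = -⅓*(-192) = 64)
T(l) + w(J(H(v, -3)), -414) = 64² + 5/154 = 4096 + 5/154 = 630789/154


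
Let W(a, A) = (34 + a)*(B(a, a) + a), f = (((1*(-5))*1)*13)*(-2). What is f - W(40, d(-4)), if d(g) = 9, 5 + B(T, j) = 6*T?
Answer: -20220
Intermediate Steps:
B(T, j) = -5 + 6*T
f = 130 (f = (-5*1*13)*(-2) = -5*13*(-2) = -65*(-2) = 130)
W(a, A) = (-5 + 7*a)*(34 + a) (W(a, A) = (34 + a)*((-5 + 6*a) + a) = (34 + a)*(-5 + 7*a) = (-5 + 7*a)*(34 + a))
f - W(40, d(-4)) = 130 - (-170 + 7*40² + 233*40) = 130 - (-170 + 7*1600 + 9320) = 130 - (-170 + 11200 + 9320) = 130 - 1*20350 = 130 - 20350 = -20220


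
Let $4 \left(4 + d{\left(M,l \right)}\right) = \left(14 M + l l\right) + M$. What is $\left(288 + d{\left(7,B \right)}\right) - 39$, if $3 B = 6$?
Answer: $\frac{1089}{4} \approx 272.25$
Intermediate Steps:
$B = 2$ ($B = \frac{1}{3} \cdot 6 = 2$)
$d{\left(M,l \right)} = -4 + \frac{l^{2}}{4} + \frac{15 M}{4}$ ($d{\left(M,l \right)} = -4 + \frac{\left(14 M + l l\right) + M}{4} = -4 + \frac{\left(14 M + l^{2}\right) + M}{4} = -4 + \frac{\left(l^{2} + 14 M\right) + M}{4} = -4 + \frac{l^{2} + 15 M}{4} = -4 + \left(\frac{l^{2}}{4} + \frac{15 M}{4}\right) = -4 + \frac{l^{2}}{4} + \frac{15 M}{4}$)
$\left(288 + d{\left(7,B \right)}\right) - 39 = \left(288 + \left(-4 + \frac{2^{2}}{4} + \frac{15}{4} \cdot 7\right)\right) - 39 = \left(288 + \left(-4 + \frac{1}{4} \cdot 4 + \frac{105}{4}\right)\right) - 39 = \left(288 + \left(-4 + 1 + \frac{105}{4}\right)\right) - 39 = \left(288 + \frac{93}{4}\right) - 39 = \frac{1245}{4} - 39 = \frac{1089}{4}$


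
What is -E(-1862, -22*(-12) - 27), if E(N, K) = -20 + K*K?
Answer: -56149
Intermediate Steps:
E(N, K) = -20 + K²
-E(-1862, -22*(-12) - 27) = -(-20 + (-22*(-12) - 27)²) = -(-20 + (264 - 27)²) = -(-20 + 237²) = -(-20 + 56169) = -1*56149 = -56149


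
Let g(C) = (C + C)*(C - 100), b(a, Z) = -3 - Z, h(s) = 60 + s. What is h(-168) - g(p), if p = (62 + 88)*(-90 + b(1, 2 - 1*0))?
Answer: -408975108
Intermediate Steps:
p = -14250 (p = (62 + 88)*(-90 + (-3 - (2 - 1*0))) = 150*(-90 + (-3 - (2 + 0))) = 150*(-90 + (-3 - 1*2)) = 150*(-90 + (-3 - 2)) = 150*(-90 - 5) = 150*(-95) = -14250)
g(C) = 2*C*(-100 + C) (g(C) = (2*C)*(-100 + C) = 2*C*(-100 + C))
h(-168) - g(p) = (60 - 168) - 2*(-14250)*(-100 - 14250) = -108 - 2*(-14250)*(-14350) = -108 - 1*408975000 = -108 - 408975000 = -408975108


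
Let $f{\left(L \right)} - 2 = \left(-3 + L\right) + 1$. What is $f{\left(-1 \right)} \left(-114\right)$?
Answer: $114$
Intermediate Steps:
$f{\left(L \right)} = L$ ($f{\left(L \right)} = 2 + \left(\left(-3 + L\right) + 1\right) = 2 + \left(-2 + L\right) = L$)
$f{\left(-1 \right)} \left(-114\right) = \left(-1\right) \left(-114\right) = 114$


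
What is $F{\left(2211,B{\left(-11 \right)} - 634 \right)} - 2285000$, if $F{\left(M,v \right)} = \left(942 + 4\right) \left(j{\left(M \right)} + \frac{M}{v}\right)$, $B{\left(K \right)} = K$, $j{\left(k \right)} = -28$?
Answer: $- \frac{11573654}{5} \approx -2.3147 \cdot 10^{6}$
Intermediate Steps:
$F{\left(M,v \right)} = -26488 + \frac{946 M}{v}$ ($F{\left(M,v \right)} = \left(942 + 4\right) \left(-28 + \frac{M}{v}\right) = 946 \left(-28 + \frac{M}{v}\right) = -26488 + \frac{946 M}{v}$)
$F{\left(2211,B{\left(-11 \right)} - 634 \right)} - 2285000 = \left(-26488 + 946 \cdot 2211 \frac{1}{-11 - 634}\right) - 2285000 = \left(-26488 + 946 \cdot 2211 \frac{1}{-645}\right) - 2285000 = \left(-26488 + 946 \cdot 2211 \left(- \frac{1}{645}\right)\right) - 2285000 = \left(-26488 - \frac{16214}{5}\right) - 2285000 = - \frac{148654}{5} - 2285000 = - \frac{11573654}{5}$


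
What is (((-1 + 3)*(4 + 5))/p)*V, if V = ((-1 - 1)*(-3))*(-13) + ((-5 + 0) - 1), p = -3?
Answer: 504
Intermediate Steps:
V = -84 (V = -2*(-3)*(-13) + (-5 - 1) = 6*(-13) - 6 = -78 - 6 = -84)
(((-1 + 3)*(4 + 5))/p)*V = (((-1 + 3)*(4 + 5))/(-3))*(-84) = ((2*9)*(-⅓))*(-84) = (18*(-⅓))*(-84) = -6*(-84) = 504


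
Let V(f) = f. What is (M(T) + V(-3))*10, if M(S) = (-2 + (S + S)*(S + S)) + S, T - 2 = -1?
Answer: 0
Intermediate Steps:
T = 1 (T = 2 - 1 = 1)
M(S) = -2 + S + 4*S**2 (M(S) = (-2 + (2*S)*(2*S)) + S = (-2 + 4*S**2) + S = -2 + S + 4*S**2)
(M(T) + V(-3))*10 = ((-2 + 1 + 4*1**2) - 3)*10 = ((-2 + 1 + 4*1) - 3)*10 = ((-2 + 1 + 4) - 3)*10 = (3 - 3)*10 = 0*10 = 0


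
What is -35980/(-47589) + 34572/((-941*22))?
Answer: -450194474/492593739 ≈ -0.91393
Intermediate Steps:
-35980/(-47589) + 34572/((-941*22)) = -35980*(-1/47589) + 34572/(-20702) = 35980/47589 + 34572*(-1/20702) = 35980/47589 - 17286/10351 = -450194474/492593739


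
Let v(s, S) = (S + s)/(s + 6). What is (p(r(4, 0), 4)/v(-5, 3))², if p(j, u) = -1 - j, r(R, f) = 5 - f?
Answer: 9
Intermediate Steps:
v(s, S) = (S + s)/(6 + s)
(p(r(4, 0), 4)/v(-5, 3))² = ((-1 - (5 - 1*0))/(((3 - 5)/(6 - 5))))² = ((-1 - (5 + 0))/((-2/1)))² = ((-1 - 1*5)/((1*(-2))))² = ((-1 - 5)/(-2))² = (-6*(-½))² = 3² = 9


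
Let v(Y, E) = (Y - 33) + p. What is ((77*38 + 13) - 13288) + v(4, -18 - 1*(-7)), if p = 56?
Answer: -10322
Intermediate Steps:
v(Y, E) = 23 + Y (v(Y, E) = (Y - 33) + 56 = (-33 + Y) + 56 = 23 + Y)
((77*38 + 13) - 13288) + v(4, -18 - 1*(-7)) = ((77*38 + 13) - 13288) + (23 + 4) = ((2926 + 13) - 13288) + 27 = (2939 - 13288) + 27 = -10349 + 27 = -10322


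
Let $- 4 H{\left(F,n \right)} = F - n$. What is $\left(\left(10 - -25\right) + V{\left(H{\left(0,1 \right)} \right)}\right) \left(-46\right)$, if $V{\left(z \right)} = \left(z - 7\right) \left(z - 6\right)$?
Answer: $- \frac{27163}{8} \approx -3395.4$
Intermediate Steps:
$H{\left(F,n \right)} = - \frac{F}{4} + \frac{n}{4}$ ($H{\left(F,n \right)} = - \frac{F - n}{4} = - \frac{F}{4} + \frac{n}{4}$)
$V{\left(z \right)} = \left(-7 + z\right) \left(-6 + z\right)$
$\left(\left(10 - -25\right) + V{\left(H{\left(0,1 \right)} \right)}\right) \left(-46\right) = \left(\left(10 - -25\right) + \left(42 + \left(\left(- \frac{1}{4}\right) 0 + \frac{1}{4} \cdot 1\right)^{2} - 13 \left(\left(- \frac{1}{4}\right) 0 + \frac{1}{4} \cdot 1\right)\right)\right) \left(-46\right) = \left(\left(10 + 25\right) + \left(42 + \left(0 + \frac{1}{4}\right)^{2} - 13 \left(0 + \frac{1}{4}\right)\right)\right) \left(-46\right) = \left(35 + \left(42 + \left(\frac{1}{4}\right)^{2} - \frac{13}{4}\right)\right) \left(-46\right) = \left(35 + \left(42 + \frac{1}{16} - \frac{13}{4}\right)\right) \left(-46\right) = \left(35 + \frac{621}{16}\right) \left(-46\right) = \frac{1181}{16} \left(-46\right) = - \frac{27163}{8}$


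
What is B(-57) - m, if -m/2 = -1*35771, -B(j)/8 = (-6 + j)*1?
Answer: -71038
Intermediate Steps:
B(j) = 48 - 8*j (B(j) = -8*(-6 + j) = 48 - 8*j)
m = 71542 (m = -(-2)*35771 = -2*(-35771) = 71542)
B(-57) - m = (48 - 8*(-57)) - 1*71542 = (48 + 456) - 71542 = 504 - 71542 = -71038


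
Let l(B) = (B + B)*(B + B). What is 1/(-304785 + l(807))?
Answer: 1/2300211 ≈ 4.3474e-7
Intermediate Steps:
l(B) = 4*B**2 (l(B) = (2*B)*(2*B) = 4*B**2)
1/(-304785 + l(807)) = 1/(-304785 + 4*807**2) = 1/(-304785 + 4*651249) = 1/(-304785 + 2604996) = 1/2300211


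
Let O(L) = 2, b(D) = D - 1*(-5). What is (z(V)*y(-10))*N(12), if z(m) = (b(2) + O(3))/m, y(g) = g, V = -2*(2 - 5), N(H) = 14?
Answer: -210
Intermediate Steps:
b(D) = 5 + D (b(D) = D + 5 = 5 + D)
V = 6 (V = -2*(-3) = 6)
z(m) = 9/m (z(m) = ((5 + 2) + 2)/m = (7 + 2)/m = 9/m)
(z(V)*y(-10))*N(12) = ((9/6)*(-10))*14 = ((9*(⅙))*(-10))*14 = ((3/2)*(-10))*14 = -15*14 = -210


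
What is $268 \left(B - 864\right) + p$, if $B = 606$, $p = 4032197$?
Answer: $3963053$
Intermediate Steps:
$268 \left(B - 864\right) + p = 268 \left(606 - 864\right) + 4032197 = 268 \left(-258\right) + 4032197 = -69144 + 4032197 = 3963053$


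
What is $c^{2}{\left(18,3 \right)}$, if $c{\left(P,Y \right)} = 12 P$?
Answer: $46656$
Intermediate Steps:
$c^{2}{\left(18,3 \right)} = \left(12 \cdot 18\right)^{2} = 216^{2} = 46656$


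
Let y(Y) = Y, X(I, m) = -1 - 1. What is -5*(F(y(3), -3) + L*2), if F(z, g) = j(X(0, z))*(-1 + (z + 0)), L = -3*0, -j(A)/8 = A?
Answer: -160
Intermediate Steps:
X(I, m) = -2
j(A) = -8*A
L = 0
F(z, g) = -16 + 16*z (F(z, g) = (-8*(-2))*(-1 + (z + 0)) = 16*(-1 + z) = -16 + 16*z)
-5*(F(y(3), -3) + L*2) = -5*((-16 + 16*3) + 0*2) = -5*((-16 + 48) + 0) = -5*(32 + 0) = -5*32 = -160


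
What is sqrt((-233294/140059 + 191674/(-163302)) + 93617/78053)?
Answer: 2*I*sqrt(326673174094776483960335712639)/892610783644677 ≈ 1.2806*I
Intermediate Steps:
sqrt((-233294/140059 + 191674/(-163302)) + 93617/78053) = sqrt((-233294*1/140059 + 191674*(-1/163302)) + 93617*(1/78053)) = sqrt((-233294/140059 - 95837/81651) + 93617/78053) = sqrt(-32471522777/11435957409 + 93617/78053) = sqrt(-1463899742554828/892610783644677) = 2*I*sqrt(326673174094776483960335712639)/892610783644677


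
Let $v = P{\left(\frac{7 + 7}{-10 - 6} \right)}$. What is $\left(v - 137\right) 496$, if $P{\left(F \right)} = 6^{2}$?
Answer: $-50096$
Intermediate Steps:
$P{\left(F \right)} = 36$
$v = 36$
$\left(v - 137\right) 496 = \left(36 - 137\right) 496 = \left(-101\right) 496 = -50096$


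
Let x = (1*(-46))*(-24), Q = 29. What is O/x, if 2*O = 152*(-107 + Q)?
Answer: -247/46 ≈ -5.3696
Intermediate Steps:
x = 1104 (x = -46*(-24) = 1104)
O = -5928 (O = (152*(-107 + 29))/2 = (152*(-78))/2 = (½)*(-11856) = -5928)
O/x = -5928/1104 = -5928*1/1104 = -247/46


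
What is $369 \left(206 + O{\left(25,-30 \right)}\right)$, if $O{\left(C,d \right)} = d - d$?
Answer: $76014$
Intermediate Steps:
$O{\left(C,d \right)} = 0$
$369 \left(206 + O{\left(25,-30 \right)}\right) = 369 \left(206 + 0\right) = 369 \cdot 206 = 76014$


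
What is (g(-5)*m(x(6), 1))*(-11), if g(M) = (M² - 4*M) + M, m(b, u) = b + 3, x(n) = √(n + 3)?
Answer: -2640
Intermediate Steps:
x(n) = √(3 + n)
m(b, u) = 3 + b
g(M) = M² - 3*M
(g(-5)*m(x(6), 1))*(-11) = ((-5*(-3 - 5))*(3 + √(3 + 6)))*(-11) = ((-5*(-8))*(3 + √9))*(-11) = (40*(3 + 3))*(-11) = (40*6)*(-11) = 240*(-11) = -2640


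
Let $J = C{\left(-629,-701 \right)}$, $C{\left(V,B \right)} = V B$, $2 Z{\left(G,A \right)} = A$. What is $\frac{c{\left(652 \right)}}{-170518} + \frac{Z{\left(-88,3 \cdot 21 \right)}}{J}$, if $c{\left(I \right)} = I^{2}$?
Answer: $- \frac{187435310299}{75186331222} \approx -2.4929$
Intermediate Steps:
$Z{\left(G,A \right)} = \frac{A}{2}$
$C{\left(V,B \right)} = B V$
$J = 440929$ ($J = \left(-701\right) \left(-629\right) = 440929$)
$\frac{c{\left(652 \right)}}{-170518} + \frac{Z{\left(-88,3 \cdot 21 \right)}}{J} = \frac{652^{2}}{-170518} + \frac{\frac{1}{2} \cdot 3 \cdot 21}{440929} = 425104 \left(- \frac{1}{170518}\right) + \frac{1}{2} \cdot 63 \cdot \frac{1}{440929} = - \frac{212552}{85259} + \frac{63}{2} \cdot \frac{1}{440929} = - \frac{212552}{85259} + \frac{63}{881858} = - \frac{187435310299}{75186331222}$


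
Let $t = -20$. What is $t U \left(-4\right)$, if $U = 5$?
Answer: $400$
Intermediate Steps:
$t U \left(-4\right) = \left(-20\right) 5 \left(-4\right) = \left(-100\right) \left(-4\right) = 400$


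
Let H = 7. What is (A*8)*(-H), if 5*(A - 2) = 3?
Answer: -728/5 ≈ -145.60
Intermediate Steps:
A = 13/5 (A = 2 + (⅕)*3 = 2 + ⅗ = 13/5 ≈ 2.6000)
(A*8)*(-H) = ((13/5)*8)*(-1*7) = (104/5)*(-7) = -728/5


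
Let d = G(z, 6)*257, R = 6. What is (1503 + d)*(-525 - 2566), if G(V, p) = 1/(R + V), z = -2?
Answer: -19377479/4 ≈ -4.8444e+6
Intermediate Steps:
G(V, p) = 1/(6 + V)
d = 257/4 (d = 257/(6 - 2) = 257/4 ≈ 64.250)
(1503 + d)*(-525 - 2566) = (1503 + 257/4)*(-525 - 2566) = (6269/4)*(-3091) = -19377479/4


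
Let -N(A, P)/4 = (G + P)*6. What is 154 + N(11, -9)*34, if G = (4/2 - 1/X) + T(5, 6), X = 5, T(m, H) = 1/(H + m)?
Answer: 327526/55 ≈ 5955.0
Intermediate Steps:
G = 104/55 (G = (4/2 - 1/5) + 1/(6 + 5) = (4*(½) - 1*⅕) + 1/11 = (2 - ⅕) + 1/11 = 9/5 + 1/11 = 104/55 ≈ 1.8909)
N(A, P) = -2496/55 - 24*P (N(A, P) = -4*(104/55 + P)*6 = -4*(624/55 + 6*P) = -2496/55 - 24*P)
154 + N(11, -9)*34 = 154 + (-2496/55 - 24*(-9))*34 = 154 + (-2496/55 + 216)*34 = 154 + (9384/55)*34 = 154 + 319056/55 = 327526/55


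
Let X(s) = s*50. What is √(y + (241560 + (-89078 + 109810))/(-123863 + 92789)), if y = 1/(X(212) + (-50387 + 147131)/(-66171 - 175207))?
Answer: I*√833626735365359956917851355/9937892685018 ≈ 2.9053*I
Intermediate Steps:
X(s) = 50*s
y = 120689/1279255028 (y = 1/(50*212 + (-50387 + 147131)/(-66171 - 175207)) = 1/(10600 + 96744/(-241378)) = 1/(10600 + 96744*(-1/241378)) = 1/(10600 - 48372/120689) = 1/(1279255028/120689) = 120689/1279255028 ≈ 9.4343e-5)
√(y + (241560 + (-89078 + 109810))/(-123863 + 92789)) = √(120689/1279255028 + (241560 + (-89078 + 109810))/(-123863 + 92789)) = √(120689/1279255028 + (241560 + 20732)/(-31074)) = √(120689/1279255028 + 262292*(-1/31074)) = √(120689/1279255028 - 131146/15537) = √(-167767304757095/19875785370036) = I*√833626735365359956917851355/9937892685018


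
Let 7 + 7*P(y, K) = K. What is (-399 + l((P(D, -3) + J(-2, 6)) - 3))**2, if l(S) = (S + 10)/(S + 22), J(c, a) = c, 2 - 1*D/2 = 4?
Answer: 1889293156/11881 ≈ 1.5902e+5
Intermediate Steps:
D = -4 (D = 4 - 2*4 = 4 - 8 = -4)
P(y, K) = -1 + K/7
l(S) = (10 + S)/(22 + S)
(-399 + l((P(D, -3) + J(-2, 6)) - 3))**2 = (-399 + (10 + (((-1 + (1/7)*(-3)) - 2) - 3))/(22 + (((-1 + (1/7)*(-3)) - 2) - 3)))**2 = (-399 + (10 + (((-1 - 3/7) - 2) - 3))/(22 + (((-1 - 3/7) - 2) - 3)))**2 = (-399 + (10 + ((-10/7 - 2) - 3))/(22 + ((-10/7 - 2) - 3)))**2 = (-399 + (10 + (-24/7 - 3))/(22 + (-24/7 - 3)))**2 = (-399 + (10 - 45/7)/(22 - 45/7))**2 = (-399 + (25/7)/(109/7))**2 = (-399 + (7/109)*(25/7))**2 = (-399 + 25/109)**2 = (-43466/109)**2 = 1889293156/11881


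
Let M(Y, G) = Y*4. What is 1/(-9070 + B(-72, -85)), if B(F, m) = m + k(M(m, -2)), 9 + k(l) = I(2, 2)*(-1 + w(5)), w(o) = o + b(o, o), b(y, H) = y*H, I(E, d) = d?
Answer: -1/9106 ≈ -0.00010982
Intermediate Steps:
M(Y, G) = 4*Y
b(y, H) = H*y
w(o) = o + o**2 (w(o) = o + o*o = o + o**2)
k(l) = 49 (k(l) = -9 + 2*(-1 + 5*(1 + 5)) = -9 + 2*(-1 + 5*6) = -9 + 2*(-1 + 30) = -9 + 2*29 = -9 + 58 = 49)
B(F, m) = 49 + m (B(F, m) = m + 49 = 49 + m)
1/(-9070 + B(-72, -85)) = 1/(-9070 + (49 - 85)) = 1/(-9070 - 36) = 1/(-9106) = -1/9106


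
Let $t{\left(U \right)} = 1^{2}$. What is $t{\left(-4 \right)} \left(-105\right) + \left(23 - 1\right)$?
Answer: $-83$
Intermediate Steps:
$t{\left(U \right)} = 1$
$t{\left(-4 \right)} \left(-105\right) + \left(23 - 1\right) = 1 \left(-105\right) + \left(23 - 1\right) = -105 + 22 = -83$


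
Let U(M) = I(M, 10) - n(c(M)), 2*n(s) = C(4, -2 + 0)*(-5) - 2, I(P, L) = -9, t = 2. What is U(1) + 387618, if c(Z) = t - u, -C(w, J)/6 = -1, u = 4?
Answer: 387625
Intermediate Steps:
C(w, J) = 6 (C(w, J) = -6*(-1) = 6)
c(Z) = -2 (c(Z) = 2 - 1*4 = 2 - 4 = -2)
n(s) = -16 (n(s) = (6*(-5) - 2)/2 = (-30 - 2)/2 = (½)*(-32) = -16)
U(M) = 7 (U(M) = -9 - 1*(-16) = -9 + 16 = 7)
U(1) + 387618 = 7 + 387618 = 387625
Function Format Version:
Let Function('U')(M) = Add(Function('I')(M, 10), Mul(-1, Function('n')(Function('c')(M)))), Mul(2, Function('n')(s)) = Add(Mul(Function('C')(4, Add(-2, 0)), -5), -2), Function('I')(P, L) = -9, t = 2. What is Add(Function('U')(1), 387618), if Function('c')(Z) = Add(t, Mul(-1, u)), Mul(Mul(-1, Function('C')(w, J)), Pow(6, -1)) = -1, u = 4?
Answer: 387625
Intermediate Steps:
Function('C')(w, J) = 6 (Function('C')(w, J) = Mul(-6, -1) = 6)
Function('c')(Z) = -2 (Function('c')(Z) = Add(2, Mul(-1, 4)) = Add(2, -4) = -2)
Function('n')(s) = -16 (Function('n')(s) = Mul(Rational(1, 2), Add(Mul(6, -5), -2)) = Mul(Rational(1, 2), Add(-30, -2)) = Mul(Rational(1, 2), -32) = -16)
Function('U')(M) = 7 (Function('U')(M) = Add(-9, Mul(-1, -16)) = Add(-9, 16) = 7)
Add(Function('U')(1), 387618) = Add(7, 387618) = 387625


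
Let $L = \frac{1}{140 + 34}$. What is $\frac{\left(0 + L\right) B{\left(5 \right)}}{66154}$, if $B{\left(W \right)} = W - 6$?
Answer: $- \frac{1}{11510796} \approx -8.6875 \cdot 10^{-8}$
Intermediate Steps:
$L = \frac{1}{174} \approx 0.0057471$
$B{\left(W \right)} = -6 + W$
$\frac{\left(0 + L\right) B{\left(5 \right)}}{66154} = \frac{\left(0 + \frac{1}{174}\right) \left(-6 + 5\right)}{66154} = \frac{1}{174} \left(-1\right) \frac{1}{66154} = \left(- \frac{1}{174}\right) \frac{1}{66154} = - \frac{1}{11510796}$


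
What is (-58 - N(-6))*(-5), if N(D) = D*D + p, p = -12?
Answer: 410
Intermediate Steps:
N(D) = -12 + D² (N(D) = D*D - 12 = D² - 12 = -12 + D²)
(-58 - N(-6))*(-5) = (-58 - (-12 + (-6)²))*(-5) = (-58 - (-12 + 36))*(-5) = (-58 - 1*24)*(-5) = (-58 - 24)*(-5) = -82*(-5) = 410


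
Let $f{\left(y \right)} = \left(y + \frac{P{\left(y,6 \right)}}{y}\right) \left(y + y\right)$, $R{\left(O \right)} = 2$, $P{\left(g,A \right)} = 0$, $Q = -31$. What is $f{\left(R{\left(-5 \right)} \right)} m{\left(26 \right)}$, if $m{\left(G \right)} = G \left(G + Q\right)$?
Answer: $-1040$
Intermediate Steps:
$m{\left(G \right)} = G \left(-31 + G\right)$ ($m{\left(G \right)} = G \left(G - 31\right) = G \left(-31 + G\right)$)
$f{\left(y \right)} = 2 y^{2}$ ($f{\left(y \right)} = \left(y + \frac{0}{y}\right) \left(y + y\right) = \left(y + 0\right) 2 y = y 2 y = 2 y^{2}$)
$f{\left(R{\left(-5 \right)} \right)} m{\left(26 \right)} = 2 \cdot 2^{2} \cdot 26 \left(-31 + 26\right) = 2 \cdot 4 \cdot 26 \left(-5\right) = 8 \left(-130\right) = -1040$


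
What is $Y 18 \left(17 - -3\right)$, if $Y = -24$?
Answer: $-8640$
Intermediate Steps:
$Y 18 \left(17 - -3\right) = \left(-24\right) 18 \left(17 - -3\right) = - 432 \left(17 + 3\right) = \left(-432\right) 20 = -8640$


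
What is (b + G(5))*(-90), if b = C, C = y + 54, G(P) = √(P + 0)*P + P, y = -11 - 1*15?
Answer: -2970 - 450*√5 ≈ -3976.2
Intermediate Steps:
y = -26 (y = -11 - 15 = -26)
G(P) = P + P^(3/2) (G(P) = √P*P + P = P^(3/2) + P = P + P^(3/2))
C = 28 (C = -26 + 54 = 28)
b = 28
(b + G(5))*(-90) = (28 + (5 + 5^(3/2)))*(-90) = (28 + (5 + 5*√5))*(-90) = (33 + 5*√5)*(-90) = -2970 - 450*√5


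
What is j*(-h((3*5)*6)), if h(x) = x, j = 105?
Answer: -9450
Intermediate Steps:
j*(-h((3*5)*6)) = 105*(-3*5*6) = 105*(-15*6) = 105*(-1*90) = 105*(-90) = -9450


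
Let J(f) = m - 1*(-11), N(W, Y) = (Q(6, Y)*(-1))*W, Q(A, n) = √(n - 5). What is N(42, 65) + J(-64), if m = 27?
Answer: 38 - 84*√15 ≈ -287.33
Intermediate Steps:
Q(A, n) = √(-5 + n)
N(W, Y) = -W*√(-5 + Y) (N(W, Y) = (√(-5 + Y)*(-1))*W = (-√(-5 + Y))*W = -W*√(-5 + Y))
J(f) = 38 (J(f) = 27 - 1*(-11) = 27 + 11 = 38)
N(42, 65) + J(-64) = -1*42*√(-5 + 65) + 38 = -1*42*√60 + 38 = -1*42*2*√15 + 38 = -84*√15 + 38 = 38 - 84*√15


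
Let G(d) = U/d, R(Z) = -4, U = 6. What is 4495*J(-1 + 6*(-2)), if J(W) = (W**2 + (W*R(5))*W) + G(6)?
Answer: -2274470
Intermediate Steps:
G(d) = 6/d
J(W) = 1 - 3*W**2 (J(W) = (W**2 + (W*(-4))*W) + 6/6 = (W**2 + (-4*W)*W) + 6*(1/6) = (W**2 - 4*W**2) + 1 = -3*W**2 + 1 = 1 - 3*W**2)
4495*J(-1 + 6*(-2)) = 4495*(1 - 3*(-1 + 6*(-2))**2) = 4495*(1 - 3*(-1 - 12)**2) = 4495*(1 - 3*(-13)**2) = 4495*(1 - 3*169) = 4495*(1 - 507) = 4495*(-506) = -2274470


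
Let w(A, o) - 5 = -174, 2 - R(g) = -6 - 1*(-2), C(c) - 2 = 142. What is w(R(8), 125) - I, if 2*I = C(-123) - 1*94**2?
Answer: 4177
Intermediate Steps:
C(c) = 144 (C(c) = 2 + 142 = 144)
R(g) = 6 (R(g) = 2 - (-6 - 1*(-2)) = 2 - (-6 + 2) = 2 - 1*(-4) = 2 + 4 = 6)
w(A, o) = -169 (w(A, o) = 5 - 174 = -169)
I = -4346 (I = (144 - 1*94**2)/2 = (144 - 1*8836)/2 = (144 - 8836)/2 = (1/2)*(-8692) = -4346)
w(R(8), 125) - I = -169 - 1*(-4346) = -169 + 4346 = 4177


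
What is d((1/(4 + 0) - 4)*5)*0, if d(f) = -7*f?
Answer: 0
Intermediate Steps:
d((1/(4 + 0) - 4)*5)*0 = -7*(1/(4 + 0) - 4)*5*0 = -7*(1/4 - 4)*5*0 = -(-105)*5/4*0 = -7*(-75/4)*0 = (525/4)*0 = 0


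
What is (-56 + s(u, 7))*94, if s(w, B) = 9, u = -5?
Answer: -4418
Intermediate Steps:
(-56 + s(u, 7))*94 = (-56 + 9)*94 = -47*94 = -4418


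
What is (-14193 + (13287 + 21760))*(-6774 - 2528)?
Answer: -193983908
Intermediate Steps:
(-14193 + (13287 + 21760))*(-6774 - 2528) = (-14193 + 35047)*(-9302) = 20854*(-9302) = -193983908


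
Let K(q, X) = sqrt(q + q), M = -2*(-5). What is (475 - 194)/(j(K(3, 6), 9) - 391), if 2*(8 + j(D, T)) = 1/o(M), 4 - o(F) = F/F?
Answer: -1686/2393 ≈ -0.70455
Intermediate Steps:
M = 10
K(q, X) = sqrt(2)*sqrt(q) (K(q, X) = sqrt(2*q) = sqrt(2)*sqrt(q))
o(F) = 3 (o(F) = 4 - F/F = 4 - 1*1 = 4 - 1 = 3)
j(D, T) = -47/6 (j(D, T) = -8 + (1/2)/3 = -8 + (1/2)*(1/3) = -8 + 1/6 = -47/6)
(475 - 194)/(j(K(3, 6), 9) - 391) = (475 - 194)/(-47/6 - 391) = 281/(-2393/6) = 281*(-6/2393) = -1686/2393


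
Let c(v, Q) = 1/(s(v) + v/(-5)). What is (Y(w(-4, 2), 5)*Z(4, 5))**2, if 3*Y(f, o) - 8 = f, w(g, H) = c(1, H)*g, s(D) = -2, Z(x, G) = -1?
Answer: 1296/121 ≈ 10.711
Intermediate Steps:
c(v, Q) = 1/(-2 - v/5) (c(v, Q) = 1/(-2 + v/(-5)) = 1/(-2 + v*(-1/5)) = 1/(-2 - v/5))
w(g, H) = -5*g/11 (w(g, H) = (-5/(10 + 1))*g = (-5/11)*g = (-5*1/11)*g = -5*g/11)
Y(f, o) = 8/3 + f/3
(Y(w(-4, 2), 5)*Z(4, 5))**2 = ((8/3 + (-5/11*(-4))/3)*(-1))**2 = ((8/3 + (1/3)*(20/11))*(-1))**2 = ((8/3 + 20/33)*(-1))**2 = ((36/11)*(-1))**2 = (-36/11)**2 = 1296/121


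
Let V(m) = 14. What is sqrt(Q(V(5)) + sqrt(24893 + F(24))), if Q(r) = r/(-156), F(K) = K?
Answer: sqrt(-546 + 6084*sqrt(24917))/78 ≈ 12.560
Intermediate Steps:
Q(r) = -r/156 (Q(r) = r*(-1/156) = -r/156)
sqrt(Q(V(5)) + sqrt(24893 + F(24))) = sqrt(-1/156*14 + sqrt(24893 + 24)) = sqrt(-7/78 + sqrt(24917))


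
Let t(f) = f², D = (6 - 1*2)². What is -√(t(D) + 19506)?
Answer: -√19762 ≈ -140.58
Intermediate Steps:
D = 16 (D = (6 - 2)² = 4² = 16)
-√(t(D) + 19506) = -√(16² + 19506) = -√(256 + 19506) = -√19762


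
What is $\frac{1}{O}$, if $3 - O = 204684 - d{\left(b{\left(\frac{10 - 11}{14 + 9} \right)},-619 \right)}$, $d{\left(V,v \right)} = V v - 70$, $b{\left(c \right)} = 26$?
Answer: $- \frac{1}{220845} \approx -4.5281 \cdot 10^{-6}$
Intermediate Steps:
$d{\left(V,v \right)} = -70 + V v$
$O = -220845$ ($O = 3 - \left(204684 - \left(-70 + 26 \left(-619\right)\right)\right) = 3 - \left(204684 - \left(-70 - 16094\right)\right) = 3 - \left(204684 - -16164\right) = 3 - \left(204684 + 16164\right) = 3 - 220848 = -220845$)
$\frac{1}{O} = \frac{1}{-220845} = - \frac{1}{220845}$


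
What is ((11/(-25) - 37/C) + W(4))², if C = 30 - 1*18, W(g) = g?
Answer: 20449/90000 ≈ 0.22721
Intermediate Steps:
C = 12 (C = 30 - 18 = 12)
((11/(-25) - 37/C) + W(4))² = ((11/(-25) - 37/12) + 4)² = ((11*(-1/25) - 37*1/12) + 4)² = ((-11/25 - 37/12) + 4)² = (-1057/300 + 4)² = (143/300)² = 20449/90000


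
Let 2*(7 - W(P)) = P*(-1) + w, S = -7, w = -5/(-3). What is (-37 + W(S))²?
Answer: 10609/9 ≈ 1178.8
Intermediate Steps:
w = 5/3 (w = -5*(-⅓) = 5/3 ≈ 1.6667)
W(P) = 37/6 + P/2 (W(P) = 7 - (P*(-1) + 5/3)/2 = 7 - (-P + 5/3)/2 = 7 - (5/3 - P)/2 = 7 + (-⅚ + P/2) = 37/6 + P/2)
(-37 + W(S))² = (-37 + (37/6 + (½)*(-7)))² = (-37 + (37/6 - 7/2))² = (-37 + 8/3)² = (-103/3)² = 10609/9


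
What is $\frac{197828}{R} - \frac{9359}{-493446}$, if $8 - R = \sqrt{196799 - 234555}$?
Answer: $\frac{195323359921}{4665531930} + \frac{98914 i \sqrt{9439}}{9455} \approx 41.865 + 1016.4 i$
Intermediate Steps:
$R = 8 - 2 i \sqrt{9439}$ ($R = 8 - \sqrt{196799 - 234555} = 8 - \sqrt{-37756} = 8 - 2 i \sqrt{9439} \approx 8.0 - 194.31 i$)
$\frac{197828}{R} - \frac{9359}{-493446} = \frac{197828}{8 - 2 i \sqrt{9439}} - \frac{9359}{-493446} = \frac{197828}{8 - 2 i \sqrt{9439}} - - \frac{9359}{493446} = \frac{197828}{8 - 2 i \sqrt{9439}} + \frac{9359}{493446} = \frac{9359}{493446} + \frac{197828}{8 - 2 i \sqrt{9439}}$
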